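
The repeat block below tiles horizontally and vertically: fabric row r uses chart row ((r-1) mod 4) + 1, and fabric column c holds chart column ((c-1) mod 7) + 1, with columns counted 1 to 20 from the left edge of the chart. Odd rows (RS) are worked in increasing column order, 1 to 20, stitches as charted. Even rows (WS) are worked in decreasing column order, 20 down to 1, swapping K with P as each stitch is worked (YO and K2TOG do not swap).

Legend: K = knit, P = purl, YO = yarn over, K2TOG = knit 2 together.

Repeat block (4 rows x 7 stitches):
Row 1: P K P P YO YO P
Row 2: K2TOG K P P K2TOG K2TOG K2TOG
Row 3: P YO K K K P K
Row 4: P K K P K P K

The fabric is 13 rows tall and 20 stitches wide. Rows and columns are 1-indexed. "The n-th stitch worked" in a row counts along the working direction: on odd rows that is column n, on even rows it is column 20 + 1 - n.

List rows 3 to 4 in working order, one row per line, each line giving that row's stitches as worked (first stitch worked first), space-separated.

Rows as worked:
P YO K K K P K P YO K K K P K P YO K K K P
K P K P P K P K P K P P K P K P K P P K

Derivation:
Row 3: chart row 3, RS - tile across columns 1-20 and work as-is.
Row 4: chart row 4, WS - tiled (columns 1-20): P K K P K P K P K K P K P K P K K P K P; work from column 20 back to 1 with K<->P swapped.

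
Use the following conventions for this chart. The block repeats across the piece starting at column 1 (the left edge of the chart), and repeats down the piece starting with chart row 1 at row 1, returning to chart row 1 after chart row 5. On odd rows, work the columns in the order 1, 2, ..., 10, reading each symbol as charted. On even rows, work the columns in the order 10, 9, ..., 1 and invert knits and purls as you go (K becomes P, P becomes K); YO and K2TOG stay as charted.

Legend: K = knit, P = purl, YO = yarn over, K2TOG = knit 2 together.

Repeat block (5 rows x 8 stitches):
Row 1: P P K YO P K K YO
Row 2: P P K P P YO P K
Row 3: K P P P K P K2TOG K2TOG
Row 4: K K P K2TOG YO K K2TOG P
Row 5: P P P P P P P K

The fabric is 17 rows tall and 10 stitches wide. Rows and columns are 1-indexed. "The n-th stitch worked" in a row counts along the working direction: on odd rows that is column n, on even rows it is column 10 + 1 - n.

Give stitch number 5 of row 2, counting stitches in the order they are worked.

Stitch:
YO

Derivation:
Row 2 uses chart row ((2-1) mod 5)+1 = 2. Row 2 is even, so WS.
Chart row 2 tiled across columns 1-10: P P K P P YO P K P P
WS row: flip the tiled sequence (start at column 10) and apply K<->P; YO and K2TOG stay.
Row 2 as worked: K K P K YO K K P K K
The 5th stitch worked is YO.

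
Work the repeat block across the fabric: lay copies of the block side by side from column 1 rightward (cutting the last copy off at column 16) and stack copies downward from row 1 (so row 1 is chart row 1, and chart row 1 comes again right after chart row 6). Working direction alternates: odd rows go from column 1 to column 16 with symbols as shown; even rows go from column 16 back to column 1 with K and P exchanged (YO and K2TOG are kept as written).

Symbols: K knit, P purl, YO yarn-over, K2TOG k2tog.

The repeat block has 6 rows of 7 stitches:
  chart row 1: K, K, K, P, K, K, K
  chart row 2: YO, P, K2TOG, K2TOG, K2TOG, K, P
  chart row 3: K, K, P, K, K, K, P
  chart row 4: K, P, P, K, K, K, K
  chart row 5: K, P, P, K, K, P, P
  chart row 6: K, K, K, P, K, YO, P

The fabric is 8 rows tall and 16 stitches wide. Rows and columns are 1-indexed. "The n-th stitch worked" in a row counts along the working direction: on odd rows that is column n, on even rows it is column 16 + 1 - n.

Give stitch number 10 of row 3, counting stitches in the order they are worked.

Stitch:
P

Derivation:
For row 3: chart row = ((3-1) mod 6) + 1 = 3; this is a RS (odd) row.
Chart row 3 tiled across columns 1-16: K K P K K K P K K P K K K P K K
RS row: no reversal, no swap; stitch n worked = column n.
Counting 10 along the worked row gives P.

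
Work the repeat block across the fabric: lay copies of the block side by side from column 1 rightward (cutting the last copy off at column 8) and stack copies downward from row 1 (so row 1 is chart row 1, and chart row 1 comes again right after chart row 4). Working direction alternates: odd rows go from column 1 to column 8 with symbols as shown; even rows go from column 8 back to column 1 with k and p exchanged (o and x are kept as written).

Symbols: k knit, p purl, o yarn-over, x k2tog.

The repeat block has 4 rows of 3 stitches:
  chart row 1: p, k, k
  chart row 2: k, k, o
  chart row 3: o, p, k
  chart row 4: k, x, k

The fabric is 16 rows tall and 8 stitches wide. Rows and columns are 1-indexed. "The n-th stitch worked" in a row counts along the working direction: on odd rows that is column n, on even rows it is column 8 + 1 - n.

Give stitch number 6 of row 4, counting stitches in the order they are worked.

Stitch:
p

Derivation:
For row 4: chart row = ((4-1) mod 4) + 1 = 4; this is a WS (even) row.
Chart row 4 tiled across columns 1-8: k x k k x k k x
WS row: flip the tiled sequence (start at column 8) and apply k<->p; o and x stay.
Row 4 as worked: x p p x p p x p
Stitch 6 in working order -> p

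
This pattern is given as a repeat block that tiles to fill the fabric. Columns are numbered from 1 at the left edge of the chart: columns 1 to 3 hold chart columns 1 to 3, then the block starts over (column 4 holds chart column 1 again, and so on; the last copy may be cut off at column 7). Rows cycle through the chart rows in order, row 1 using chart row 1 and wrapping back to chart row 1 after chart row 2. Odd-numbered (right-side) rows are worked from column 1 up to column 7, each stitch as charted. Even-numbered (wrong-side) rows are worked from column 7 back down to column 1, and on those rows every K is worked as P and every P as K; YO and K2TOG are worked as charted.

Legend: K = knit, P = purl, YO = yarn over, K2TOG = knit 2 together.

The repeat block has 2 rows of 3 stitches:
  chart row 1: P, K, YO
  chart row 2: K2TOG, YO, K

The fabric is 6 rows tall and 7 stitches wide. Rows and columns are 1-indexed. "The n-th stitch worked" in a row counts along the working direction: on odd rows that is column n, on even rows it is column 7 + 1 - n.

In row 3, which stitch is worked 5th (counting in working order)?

Stitch:
K

Derivation:
For row 3: chart row = ((3-1) mod 2) + 1 = 1; this is a RS (odd) row.
Chart row 1 tiled across columns 1-7: P K YO P K YO P
RS row: no reversal, no swap; stitch n worked = column n.
Stitch 5 in working order -> K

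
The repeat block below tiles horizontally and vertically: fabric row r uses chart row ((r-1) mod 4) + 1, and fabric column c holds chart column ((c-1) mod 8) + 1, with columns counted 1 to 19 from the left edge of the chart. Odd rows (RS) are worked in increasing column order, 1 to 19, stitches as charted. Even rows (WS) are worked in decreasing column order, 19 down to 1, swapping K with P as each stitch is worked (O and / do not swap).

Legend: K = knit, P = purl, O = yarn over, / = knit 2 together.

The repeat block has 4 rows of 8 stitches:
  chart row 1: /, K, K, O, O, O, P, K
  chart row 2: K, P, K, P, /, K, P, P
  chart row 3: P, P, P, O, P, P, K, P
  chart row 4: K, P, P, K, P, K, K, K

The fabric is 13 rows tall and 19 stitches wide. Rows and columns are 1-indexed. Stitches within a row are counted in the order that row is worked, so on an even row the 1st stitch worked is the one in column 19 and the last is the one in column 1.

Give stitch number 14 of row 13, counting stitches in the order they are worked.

For row 13: chart row = ((13-1) mod 4) + 1 = 1; this is a RS (odd) row.
Chart row 1 tiled across columns 1-19: / K K O O O P K / K K O O O P K / K K
RS row: no reversal, no swap; stitch n worked = column n.
The 14th stitch worked is O.

Result:
O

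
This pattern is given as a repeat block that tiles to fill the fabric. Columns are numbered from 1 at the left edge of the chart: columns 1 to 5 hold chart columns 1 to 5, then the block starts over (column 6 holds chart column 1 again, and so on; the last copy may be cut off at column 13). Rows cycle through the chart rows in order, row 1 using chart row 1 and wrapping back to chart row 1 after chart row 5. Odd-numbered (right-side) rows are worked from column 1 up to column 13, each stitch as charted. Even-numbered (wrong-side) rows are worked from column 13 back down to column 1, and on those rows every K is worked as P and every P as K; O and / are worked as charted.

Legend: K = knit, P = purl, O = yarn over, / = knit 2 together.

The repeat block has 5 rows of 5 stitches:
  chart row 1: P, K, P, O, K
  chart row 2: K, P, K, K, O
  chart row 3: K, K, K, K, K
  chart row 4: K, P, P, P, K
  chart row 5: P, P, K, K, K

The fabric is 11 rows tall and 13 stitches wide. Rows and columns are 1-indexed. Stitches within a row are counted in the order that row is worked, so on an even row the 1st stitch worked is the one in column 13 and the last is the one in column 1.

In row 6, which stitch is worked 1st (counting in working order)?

For row 6: chart row = ((6-1) mod 5) + 1 = 1; this is a WS (even) row.
Chart row 1 tiled across columns 1-13: P K P O K P K P O K P K P
WS: work from column 13 back to column 1 (reverse the tiled row), swapping K<->P (O and / unchanged).
Row 6 as worked: K P K P O K P K P O K P K
The 1st stitch worked is K.

Result:
K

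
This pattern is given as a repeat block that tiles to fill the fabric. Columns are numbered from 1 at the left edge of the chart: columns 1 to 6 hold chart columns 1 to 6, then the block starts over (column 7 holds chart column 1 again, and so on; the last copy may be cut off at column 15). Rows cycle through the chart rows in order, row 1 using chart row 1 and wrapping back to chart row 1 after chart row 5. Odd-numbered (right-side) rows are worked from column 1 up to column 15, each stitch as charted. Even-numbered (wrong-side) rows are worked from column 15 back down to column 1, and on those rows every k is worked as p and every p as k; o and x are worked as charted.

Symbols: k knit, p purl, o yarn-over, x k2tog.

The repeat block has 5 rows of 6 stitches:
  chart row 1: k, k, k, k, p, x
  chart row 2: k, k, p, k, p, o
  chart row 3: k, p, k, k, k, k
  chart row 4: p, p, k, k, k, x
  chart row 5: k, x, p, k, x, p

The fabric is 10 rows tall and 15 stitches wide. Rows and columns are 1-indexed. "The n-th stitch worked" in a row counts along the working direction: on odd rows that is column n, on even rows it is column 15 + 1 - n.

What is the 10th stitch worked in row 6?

Row 6 uses chart row ((6-1) mod 5)+1 = 1. Row 6 is even, so WS.
Chart row 1 tiled across columns 1-15: k k k k p x k k k k p x k k k
WS row: flip the tiled sequence (start at column 15) and apply k<->p; o and x stay.
Row 6 as worked: p p p x k p p p p x k p p p p
Stitch 10 in working order -> x

Stitch:
x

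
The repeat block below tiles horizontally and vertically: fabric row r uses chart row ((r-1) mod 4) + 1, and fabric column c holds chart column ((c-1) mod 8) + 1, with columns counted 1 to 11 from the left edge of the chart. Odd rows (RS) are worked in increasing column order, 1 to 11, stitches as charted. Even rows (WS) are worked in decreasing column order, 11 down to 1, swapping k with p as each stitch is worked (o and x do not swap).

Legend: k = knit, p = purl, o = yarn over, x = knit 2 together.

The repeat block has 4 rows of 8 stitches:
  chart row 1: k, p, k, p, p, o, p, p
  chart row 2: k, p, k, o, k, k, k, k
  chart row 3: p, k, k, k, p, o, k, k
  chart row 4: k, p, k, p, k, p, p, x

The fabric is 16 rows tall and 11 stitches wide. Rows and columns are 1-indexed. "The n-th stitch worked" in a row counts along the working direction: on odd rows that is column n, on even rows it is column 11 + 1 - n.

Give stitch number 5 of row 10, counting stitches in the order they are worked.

Result:
p

Derivation:
Row 10: (10-1) mod 4 = 1, so use chart row 2. Even row -> WS.
Chart row 2 tiled across columns 1-11: k p k o k k k k k p k
WS row: flip the tiled sequence (start at column 11) and apply k<->p; o and x stay.
Row 10 as worked: p k p p p p p o p k p
Stitch 5 in working order -> p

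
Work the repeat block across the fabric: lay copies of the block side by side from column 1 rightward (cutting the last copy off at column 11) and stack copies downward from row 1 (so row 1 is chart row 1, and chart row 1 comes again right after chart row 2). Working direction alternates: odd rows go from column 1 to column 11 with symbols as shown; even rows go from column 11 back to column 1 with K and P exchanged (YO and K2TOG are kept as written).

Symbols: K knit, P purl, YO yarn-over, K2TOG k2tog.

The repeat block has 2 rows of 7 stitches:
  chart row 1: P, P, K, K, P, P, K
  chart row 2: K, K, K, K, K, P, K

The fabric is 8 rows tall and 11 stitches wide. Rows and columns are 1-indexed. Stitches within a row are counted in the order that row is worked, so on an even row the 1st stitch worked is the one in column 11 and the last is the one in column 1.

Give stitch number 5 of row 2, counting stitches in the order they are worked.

Row 2 uses chart row ((2-1) mod 2)+1 = 2. Row 2 is even, so WS.
Chart row 2 tiled across columns 1-11: K K K K K P K K K K K
WS: work from column 11 back to column 1 (reverse the tiled row), swapping K<->P (YO and K2TOG unchanged).
Row 2 as worked: P P P P P K P P P P P
The 5th stitch worked is P.

Result:
P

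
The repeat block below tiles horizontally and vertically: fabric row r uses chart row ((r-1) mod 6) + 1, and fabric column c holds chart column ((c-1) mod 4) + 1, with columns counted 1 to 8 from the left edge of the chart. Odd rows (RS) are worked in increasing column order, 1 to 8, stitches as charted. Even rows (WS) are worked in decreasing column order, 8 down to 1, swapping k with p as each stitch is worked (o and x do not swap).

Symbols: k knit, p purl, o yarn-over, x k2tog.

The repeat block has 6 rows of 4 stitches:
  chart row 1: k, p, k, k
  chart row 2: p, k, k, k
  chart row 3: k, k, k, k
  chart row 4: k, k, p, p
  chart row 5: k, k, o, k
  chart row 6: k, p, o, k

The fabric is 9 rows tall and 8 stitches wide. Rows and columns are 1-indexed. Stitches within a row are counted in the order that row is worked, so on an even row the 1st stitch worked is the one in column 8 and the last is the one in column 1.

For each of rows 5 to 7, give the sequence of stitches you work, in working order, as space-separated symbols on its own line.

== ROWS AS WORKED ==
k k o k k k o k
p o k p p o k p
k p k k k p k k

Derivation:
Row 5: chart row 5, RS - tile across columns 1-8 and work as-is.
Row 6: chart row 6, WS - tiled (columns 1-8): k p o k k p o k; work from column 8 back to 1 with k<->p swapped.
Row 7: chart row 1, RS - tile across columns 1-8 and work as-is.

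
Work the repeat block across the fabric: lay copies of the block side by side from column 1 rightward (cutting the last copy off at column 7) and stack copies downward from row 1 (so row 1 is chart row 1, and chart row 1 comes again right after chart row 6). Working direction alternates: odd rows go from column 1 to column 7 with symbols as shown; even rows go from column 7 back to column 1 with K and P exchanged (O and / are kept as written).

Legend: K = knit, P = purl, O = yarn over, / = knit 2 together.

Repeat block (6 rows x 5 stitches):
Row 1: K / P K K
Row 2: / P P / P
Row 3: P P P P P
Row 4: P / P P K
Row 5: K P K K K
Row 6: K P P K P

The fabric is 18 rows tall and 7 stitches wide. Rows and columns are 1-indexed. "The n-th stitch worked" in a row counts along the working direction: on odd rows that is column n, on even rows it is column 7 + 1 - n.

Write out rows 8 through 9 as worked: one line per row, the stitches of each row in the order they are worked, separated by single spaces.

Row 8: chart row 2, WS - tiled (columns 1-7): / P P / P / P; work from column 7 back to 1 with K<->P swapped.
Row 9: chart row 3, RS - tile across columns 1-7 and work as-is.

Result:
K / K / K K /
P P P P P P P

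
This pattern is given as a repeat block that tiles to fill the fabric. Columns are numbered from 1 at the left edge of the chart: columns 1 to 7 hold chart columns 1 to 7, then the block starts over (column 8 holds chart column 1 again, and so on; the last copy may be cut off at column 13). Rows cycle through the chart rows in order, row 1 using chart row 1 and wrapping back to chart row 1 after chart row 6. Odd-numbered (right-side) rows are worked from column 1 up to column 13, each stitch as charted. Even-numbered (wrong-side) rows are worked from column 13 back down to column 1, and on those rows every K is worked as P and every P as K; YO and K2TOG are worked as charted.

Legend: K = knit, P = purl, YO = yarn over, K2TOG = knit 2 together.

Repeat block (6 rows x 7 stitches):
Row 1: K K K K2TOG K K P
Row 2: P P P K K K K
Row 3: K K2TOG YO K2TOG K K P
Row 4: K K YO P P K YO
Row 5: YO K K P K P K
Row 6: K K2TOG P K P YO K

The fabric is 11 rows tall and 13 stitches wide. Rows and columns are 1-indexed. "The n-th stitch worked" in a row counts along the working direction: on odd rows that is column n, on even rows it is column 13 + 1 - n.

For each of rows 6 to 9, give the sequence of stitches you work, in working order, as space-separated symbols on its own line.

Rows as worked:
YO K P K K2TOG P P YO K P K K2TOG P
K K K K2TOG K K P K K K K2TOG K K
P P P K K K P P P P K K K
K K2TOG YO K2TOG K K P K K2TOG YO K2TOG K K

Derivation:
Row 6: chart row 6, WS - tiled (columns 1-13): K K2TOG P K P YO K K K2TOG P K P YO; work from column 13 back to 1 with K<->P swapped.
Row 7: chart row 1, RS - tile across columns 1-13 and work as-is.
Row 8: chart row 2, WS - tiled (columns 1-13): P P P K K K K P P P K K K; work from column 13 back to 1 with K<->P swapped.
Row 9: chart row 3, RS - tile across columns 1-13 and work as-is.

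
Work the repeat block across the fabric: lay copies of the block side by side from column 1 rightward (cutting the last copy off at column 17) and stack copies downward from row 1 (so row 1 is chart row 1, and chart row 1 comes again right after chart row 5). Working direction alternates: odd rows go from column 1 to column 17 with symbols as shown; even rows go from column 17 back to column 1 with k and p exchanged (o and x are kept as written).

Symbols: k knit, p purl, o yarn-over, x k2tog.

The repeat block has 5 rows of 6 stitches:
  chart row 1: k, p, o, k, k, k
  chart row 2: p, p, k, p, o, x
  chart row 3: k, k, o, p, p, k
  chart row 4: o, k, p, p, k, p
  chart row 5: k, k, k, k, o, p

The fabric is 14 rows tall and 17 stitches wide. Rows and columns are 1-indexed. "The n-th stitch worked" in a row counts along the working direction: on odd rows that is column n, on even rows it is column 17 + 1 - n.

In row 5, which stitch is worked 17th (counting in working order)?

Row 5 uses chart row ((5-1) mod 5)+1 = 5. Row 5 is odd, so RS.
Chart row 5 tiled across columns 1-17: k k k k o p k k k k o p k k k k o
Right side: take the tiled row as-is (worked left to right from column 1).
The 17th stitch worked is o.

Stitch:
o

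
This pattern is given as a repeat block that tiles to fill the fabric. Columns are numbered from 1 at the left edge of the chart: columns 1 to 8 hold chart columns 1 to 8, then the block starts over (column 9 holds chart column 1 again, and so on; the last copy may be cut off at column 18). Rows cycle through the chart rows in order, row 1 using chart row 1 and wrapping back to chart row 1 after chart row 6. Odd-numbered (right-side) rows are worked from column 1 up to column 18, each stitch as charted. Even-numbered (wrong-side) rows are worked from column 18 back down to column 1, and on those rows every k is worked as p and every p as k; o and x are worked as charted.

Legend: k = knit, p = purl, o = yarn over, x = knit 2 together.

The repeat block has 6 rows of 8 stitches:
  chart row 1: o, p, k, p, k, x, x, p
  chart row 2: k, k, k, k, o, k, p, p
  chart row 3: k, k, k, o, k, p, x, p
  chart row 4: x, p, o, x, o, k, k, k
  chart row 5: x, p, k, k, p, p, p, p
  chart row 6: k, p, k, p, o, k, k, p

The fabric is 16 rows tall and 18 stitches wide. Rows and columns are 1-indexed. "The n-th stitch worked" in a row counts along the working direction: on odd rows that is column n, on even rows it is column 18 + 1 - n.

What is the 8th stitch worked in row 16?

Row 16 uses chart row ((16-1) mod 6)+1 = 4. Row 16 is even, so WS.
Chart row 4 tiled across columns 1-18: x p o x o k k k x p o x o k k k x p
WS row: flip the tiled sequence (start at column 18) and apply k<->p; o and x stay.
Row 16 as worked: k x p p p o x o k x p p p o x o k x
Stitch 8 in working order -> o

== STITCH ==
o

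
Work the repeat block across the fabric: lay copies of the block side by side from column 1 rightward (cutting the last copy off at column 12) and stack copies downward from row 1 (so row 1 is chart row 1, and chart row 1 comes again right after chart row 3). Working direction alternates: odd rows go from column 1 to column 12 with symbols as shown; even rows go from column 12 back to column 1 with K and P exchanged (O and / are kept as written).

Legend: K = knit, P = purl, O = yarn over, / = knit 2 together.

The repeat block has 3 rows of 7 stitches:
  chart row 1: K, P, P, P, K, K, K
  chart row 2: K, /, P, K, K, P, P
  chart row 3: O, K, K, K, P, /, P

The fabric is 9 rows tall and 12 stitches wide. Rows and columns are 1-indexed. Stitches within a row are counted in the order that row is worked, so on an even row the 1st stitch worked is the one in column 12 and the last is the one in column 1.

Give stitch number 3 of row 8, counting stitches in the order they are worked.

Stitch:
K

Derivation:
Row 8 uses chart row ((8-1) mod 3)+1 = 2. Row 8 is even, so WS.
Chart row 2 tiled across columns 1-12: K / P K K P P K / P K K
WS row: flip the tiled sequence (start at column 12) and apply K<->P; O and / stay.
Row 8 as worked: P P K / P K K P P K / P
Counting 3 along the worked row gives K.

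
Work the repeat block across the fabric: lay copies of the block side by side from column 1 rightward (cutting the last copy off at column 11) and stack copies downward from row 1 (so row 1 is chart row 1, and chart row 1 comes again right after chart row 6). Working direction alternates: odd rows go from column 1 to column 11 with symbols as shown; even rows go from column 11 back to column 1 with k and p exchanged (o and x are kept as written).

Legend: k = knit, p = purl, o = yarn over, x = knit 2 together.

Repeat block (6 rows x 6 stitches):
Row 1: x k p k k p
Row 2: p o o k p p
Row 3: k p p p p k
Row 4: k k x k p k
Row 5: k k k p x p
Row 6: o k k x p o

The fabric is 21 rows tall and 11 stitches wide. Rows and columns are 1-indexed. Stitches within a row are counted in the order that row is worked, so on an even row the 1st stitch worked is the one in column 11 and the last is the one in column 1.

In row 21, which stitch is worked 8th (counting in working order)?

Stitch:
p

Derivation:
For row 21: chart row = ((21-1) mod 6) + 1 = 3; this is a RS (odd) row.
Chart row 3 tiled across columns 1-11: k p p p p k k p p p p
RS row: no reversal, no swap; stitch n worked = column n.
Counting 8 along the worked row gives p.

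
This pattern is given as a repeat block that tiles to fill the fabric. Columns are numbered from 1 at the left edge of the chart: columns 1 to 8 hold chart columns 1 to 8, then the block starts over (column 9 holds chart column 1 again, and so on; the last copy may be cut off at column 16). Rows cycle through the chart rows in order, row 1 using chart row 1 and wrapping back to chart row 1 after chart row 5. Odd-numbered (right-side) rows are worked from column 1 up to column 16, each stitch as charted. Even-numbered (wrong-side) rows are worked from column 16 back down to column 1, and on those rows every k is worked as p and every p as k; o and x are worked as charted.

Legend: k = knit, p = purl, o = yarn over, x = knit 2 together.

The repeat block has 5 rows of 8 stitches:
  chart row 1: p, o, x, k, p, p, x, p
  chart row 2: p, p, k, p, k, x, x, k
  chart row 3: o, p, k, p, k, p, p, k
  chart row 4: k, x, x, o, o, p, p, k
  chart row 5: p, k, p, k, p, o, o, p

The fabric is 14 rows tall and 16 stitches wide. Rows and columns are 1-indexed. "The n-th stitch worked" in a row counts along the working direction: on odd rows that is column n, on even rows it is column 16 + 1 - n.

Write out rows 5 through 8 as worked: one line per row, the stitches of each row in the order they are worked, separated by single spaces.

Row 5: chart row 5, RS - tile across columns 1-16 and work as-is.
Row 6: chart row 1, WS - tiled (columns 1-16): p o x k p p x p p o x k p p x p; work from column 16 back to 1 with k<->p swapped.
Row 7: chart row 2, RS - tile across columns 1-16 and work as-is.
Row 8: chart row 3, WS - tiled (columns 1-16): o p k p k p p k o p k p k p p k; work from column 16 back to 1 with k<->p swapped.

Result:
p k p k p o o p p k p k p o o p
k x k k p x o k k x k k p x o k
p p k p k x x k p p k p k x x k
p k k p k p k o p k k p k p k o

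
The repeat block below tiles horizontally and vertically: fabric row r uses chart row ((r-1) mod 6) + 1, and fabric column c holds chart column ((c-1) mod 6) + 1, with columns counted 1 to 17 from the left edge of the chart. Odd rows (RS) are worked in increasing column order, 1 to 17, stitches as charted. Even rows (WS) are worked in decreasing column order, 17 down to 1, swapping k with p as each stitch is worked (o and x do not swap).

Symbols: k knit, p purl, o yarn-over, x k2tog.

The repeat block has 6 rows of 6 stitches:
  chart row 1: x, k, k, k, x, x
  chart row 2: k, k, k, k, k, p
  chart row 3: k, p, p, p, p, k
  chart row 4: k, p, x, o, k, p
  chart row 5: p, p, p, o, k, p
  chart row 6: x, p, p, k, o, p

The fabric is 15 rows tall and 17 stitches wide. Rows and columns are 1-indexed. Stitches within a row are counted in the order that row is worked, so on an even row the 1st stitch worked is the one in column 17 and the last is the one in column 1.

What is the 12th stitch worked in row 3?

Row 3: (3-1) mod 6 = 2, so use chart row 3. Odd row -> RS.
Chart row 3 tiled across columns 1-17: k p p p p k k p p p p k k p p p p
RS row: no reversal, no swap; stitch n worked = column n.
Counting 12 along the worked row gives k.

Result:
k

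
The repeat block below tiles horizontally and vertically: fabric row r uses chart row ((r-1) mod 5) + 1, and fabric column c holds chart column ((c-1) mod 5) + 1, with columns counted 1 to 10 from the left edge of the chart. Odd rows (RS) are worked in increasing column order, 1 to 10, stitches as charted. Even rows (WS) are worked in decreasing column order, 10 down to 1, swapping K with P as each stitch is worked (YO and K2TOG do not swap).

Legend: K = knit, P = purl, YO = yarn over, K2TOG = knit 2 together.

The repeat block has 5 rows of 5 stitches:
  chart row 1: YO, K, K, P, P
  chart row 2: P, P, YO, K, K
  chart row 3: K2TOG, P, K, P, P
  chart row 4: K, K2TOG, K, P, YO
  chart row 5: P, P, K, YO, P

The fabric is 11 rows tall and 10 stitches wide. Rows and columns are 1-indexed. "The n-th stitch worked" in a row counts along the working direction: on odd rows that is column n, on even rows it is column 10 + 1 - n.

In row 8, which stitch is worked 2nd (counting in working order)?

Row 8: (8-1) mod 5 = 2, so use chart row 3. Even row -> WS.
Chart row 3 tiled across columns 1-10: K2TOG P K P P K2TOG P K P P
WS: work from column 10 back to column 1 (reverse the tiled row), swapping K<->P (YO and K2TOG unchanged).
Row 8 as worked: K K P K K2TOG K K P K K2TOG
Counting 2 along the worked row gives K.

Result:
K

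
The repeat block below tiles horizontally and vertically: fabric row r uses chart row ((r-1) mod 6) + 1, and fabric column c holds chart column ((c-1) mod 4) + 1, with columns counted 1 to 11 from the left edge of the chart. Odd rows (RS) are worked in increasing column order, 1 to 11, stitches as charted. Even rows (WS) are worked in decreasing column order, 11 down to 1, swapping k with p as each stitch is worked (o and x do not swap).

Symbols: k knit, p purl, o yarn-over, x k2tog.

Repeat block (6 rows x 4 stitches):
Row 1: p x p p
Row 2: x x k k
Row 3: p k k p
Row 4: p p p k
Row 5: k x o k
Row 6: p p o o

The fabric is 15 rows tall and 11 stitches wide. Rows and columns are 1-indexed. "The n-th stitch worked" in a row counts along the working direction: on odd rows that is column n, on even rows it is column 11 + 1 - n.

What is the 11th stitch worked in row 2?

== STITCH ==
x

Derivation:
Row 2 uses chart row ((2-1) mod 6)+1 = 2. Row 2 is even, so WS.
Chart row 2 tiled across columns 1-11: x x k k x x k k x x k
WS: work from column 11 back to column 1 (reverse the tiled row), swapping k<->p (o and x unchanged).
Row 2 as worked: p x x p p x x p p x x
The 11th stitch worked is x.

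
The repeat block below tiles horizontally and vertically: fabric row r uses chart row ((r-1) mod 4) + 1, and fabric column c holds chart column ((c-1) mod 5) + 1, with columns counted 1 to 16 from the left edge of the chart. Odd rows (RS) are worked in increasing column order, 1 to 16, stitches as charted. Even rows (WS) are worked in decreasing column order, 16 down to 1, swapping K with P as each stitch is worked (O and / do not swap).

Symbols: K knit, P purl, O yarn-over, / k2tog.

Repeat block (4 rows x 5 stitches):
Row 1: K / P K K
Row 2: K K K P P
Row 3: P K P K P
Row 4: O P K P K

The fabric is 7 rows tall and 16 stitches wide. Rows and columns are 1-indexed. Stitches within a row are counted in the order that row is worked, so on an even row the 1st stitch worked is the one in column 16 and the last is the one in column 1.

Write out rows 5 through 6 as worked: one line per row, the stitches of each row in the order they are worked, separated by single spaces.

Rows as worked:
K / P K K K / P K K K / P K K K
P K K P P P K K P P P K K P P P

Derivation:
Row 5: chart row 1, RS - tile across columns 1-16 and work as-is.
Row 6: chart row 2, WS - tiled (columns 1-16): K K K P P K K K P P K K K P P K; work from column 16 back to 1 with K<->P swapped.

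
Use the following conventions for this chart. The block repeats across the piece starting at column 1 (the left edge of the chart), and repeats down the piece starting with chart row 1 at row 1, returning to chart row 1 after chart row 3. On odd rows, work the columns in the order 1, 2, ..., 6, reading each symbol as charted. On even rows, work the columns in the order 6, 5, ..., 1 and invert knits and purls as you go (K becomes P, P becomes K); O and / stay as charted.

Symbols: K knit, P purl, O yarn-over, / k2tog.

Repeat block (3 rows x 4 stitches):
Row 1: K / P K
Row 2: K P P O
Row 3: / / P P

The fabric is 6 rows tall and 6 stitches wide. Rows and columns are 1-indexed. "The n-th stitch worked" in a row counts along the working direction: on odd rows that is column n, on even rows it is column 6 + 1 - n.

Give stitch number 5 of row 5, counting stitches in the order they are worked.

Row 5 uses chart row ((5-1) mod 3)+1 = 2. Row 5 is odd, so RS.
Chart row 2 tiled across columns 1-6: K P P O K P
RS: work column 1 to column 6, symbols as charted — the tiled row is the row as worked.
The 5th stitch worked is K.

== STITCH ==
K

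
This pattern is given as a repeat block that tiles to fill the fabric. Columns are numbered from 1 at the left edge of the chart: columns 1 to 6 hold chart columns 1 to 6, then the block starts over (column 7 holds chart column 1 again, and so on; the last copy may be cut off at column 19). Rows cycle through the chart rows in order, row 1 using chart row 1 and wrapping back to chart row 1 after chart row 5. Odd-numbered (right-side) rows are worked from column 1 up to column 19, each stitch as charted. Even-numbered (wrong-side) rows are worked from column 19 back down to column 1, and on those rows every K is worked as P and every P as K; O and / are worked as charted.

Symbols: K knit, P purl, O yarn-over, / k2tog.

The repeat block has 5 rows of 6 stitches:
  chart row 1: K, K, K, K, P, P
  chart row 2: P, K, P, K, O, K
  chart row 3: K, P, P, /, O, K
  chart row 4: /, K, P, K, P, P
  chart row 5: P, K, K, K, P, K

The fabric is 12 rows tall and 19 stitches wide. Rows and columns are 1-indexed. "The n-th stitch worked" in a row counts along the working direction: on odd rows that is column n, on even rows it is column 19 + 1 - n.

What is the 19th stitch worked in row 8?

For row 8: chart row = ((8-1) mod 5) + 1 = 3; this is a WS (even) row.
Chart row 3 tiled across columns 1-19: K P P / O K K P P / O K K P P / O K K
Wrong side: read the tiled row from column 19 down to 1 and exchange K with P (leave O, /).
Row 8 as worked: P P O / K K P P O / K K P P O / K K P
The 19th stitch worked is P.

Stitch:
P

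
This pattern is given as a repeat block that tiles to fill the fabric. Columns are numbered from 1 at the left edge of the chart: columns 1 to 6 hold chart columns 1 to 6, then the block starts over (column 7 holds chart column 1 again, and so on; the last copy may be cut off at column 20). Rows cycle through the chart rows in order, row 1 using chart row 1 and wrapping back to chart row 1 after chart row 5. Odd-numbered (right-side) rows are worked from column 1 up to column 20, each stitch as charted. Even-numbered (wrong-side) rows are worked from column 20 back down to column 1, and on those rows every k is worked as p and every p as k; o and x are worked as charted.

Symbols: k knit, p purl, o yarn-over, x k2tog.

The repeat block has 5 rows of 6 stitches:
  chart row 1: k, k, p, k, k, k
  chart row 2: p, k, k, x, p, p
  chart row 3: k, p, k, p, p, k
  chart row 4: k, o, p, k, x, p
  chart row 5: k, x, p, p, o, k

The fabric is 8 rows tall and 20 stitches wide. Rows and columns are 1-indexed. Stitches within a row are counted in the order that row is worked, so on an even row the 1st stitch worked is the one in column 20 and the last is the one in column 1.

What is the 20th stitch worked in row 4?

Row 4 uses chart row ((4-1) mod 5)+1 = 4. Row 4 is even, so WS.
Chart row 4 tiled across columns 1-20: k o p k x p k o p k x p k o p k x p k o
WS: work from column 20 back to column 1 (reverse the tiled row), swapping k<->p (o and x unchanged).
Row 4 as worked: o p k x p k o p k x p k o p k x p k o p
Stitch 20 in working order -> p

Result:
p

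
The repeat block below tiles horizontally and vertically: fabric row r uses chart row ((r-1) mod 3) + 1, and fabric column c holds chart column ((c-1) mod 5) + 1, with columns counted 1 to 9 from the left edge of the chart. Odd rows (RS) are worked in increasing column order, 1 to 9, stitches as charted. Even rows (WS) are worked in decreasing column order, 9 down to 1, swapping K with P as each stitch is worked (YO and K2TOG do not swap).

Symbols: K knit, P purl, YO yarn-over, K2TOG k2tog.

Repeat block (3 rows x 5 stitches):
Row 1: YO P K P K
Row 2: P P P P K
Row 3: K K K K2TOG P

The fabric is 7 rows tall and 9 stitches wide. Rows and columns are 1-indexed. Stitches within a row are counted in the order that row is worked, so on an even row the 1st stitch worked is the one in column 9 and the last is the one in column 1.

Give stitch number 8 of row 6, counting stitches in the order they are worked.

Result:
P

Derivation:
For row 6: chart row = ((6-1) mod 3) + 1 = 3; this is a WS (even) row.
Chart row 3 tiled across columns 1-9: K K K K2TOG P K K K K2TOG
Wrong side: read the tiled row from column 9 down to 1 and exchange K with P (leave YO, K2TOG).
Row 6 as worked: K2TOG P P P K K2TOG P P P
Stitch 8 in working order -> P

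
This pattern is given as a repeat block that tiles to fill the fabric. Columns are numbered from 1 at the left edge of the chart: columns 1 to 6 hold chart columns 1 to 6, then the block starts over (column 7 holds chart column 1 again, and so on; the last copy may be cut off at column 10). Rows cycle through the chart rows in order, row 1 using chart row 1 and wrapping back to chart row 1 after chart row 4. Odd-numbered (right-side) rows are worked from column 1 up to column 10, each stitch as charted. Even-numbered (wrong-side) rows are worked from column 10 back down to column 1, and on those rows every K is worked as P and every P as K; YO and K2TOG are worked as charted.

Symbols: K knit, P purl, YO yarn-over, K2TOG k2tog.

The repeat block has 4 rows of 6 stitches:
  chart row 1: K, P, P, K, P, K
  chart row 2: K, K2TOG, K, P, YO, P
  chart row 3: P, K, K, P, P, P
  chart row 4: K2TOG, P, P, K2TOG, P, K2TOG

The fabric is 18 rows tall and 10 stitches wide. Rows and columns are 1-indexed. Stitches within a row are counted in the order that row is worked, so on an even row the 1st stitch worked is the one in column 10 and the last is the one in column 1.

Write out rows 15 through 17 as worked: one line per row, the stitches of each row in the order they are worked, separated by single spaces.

Rows as worked:
P K K P P P P K K P
K2TOG K K K2TOG K2TOG K K2TOG K K K2TOG
K P P K P K K P P K

Derivation:
Row 15: chart row 3, RS - tile across columns 1-10 and work as-is.
Row 16: chart row 4, WS - tiled (columns 1-10): K2TOG P P K2TOG P K2TOG K2TOG P P K2TOG; work from column 10 back to 1 with K<->P swapped.
Row 17: chart row 1, RS - tile across columns 1-10 and work as-is.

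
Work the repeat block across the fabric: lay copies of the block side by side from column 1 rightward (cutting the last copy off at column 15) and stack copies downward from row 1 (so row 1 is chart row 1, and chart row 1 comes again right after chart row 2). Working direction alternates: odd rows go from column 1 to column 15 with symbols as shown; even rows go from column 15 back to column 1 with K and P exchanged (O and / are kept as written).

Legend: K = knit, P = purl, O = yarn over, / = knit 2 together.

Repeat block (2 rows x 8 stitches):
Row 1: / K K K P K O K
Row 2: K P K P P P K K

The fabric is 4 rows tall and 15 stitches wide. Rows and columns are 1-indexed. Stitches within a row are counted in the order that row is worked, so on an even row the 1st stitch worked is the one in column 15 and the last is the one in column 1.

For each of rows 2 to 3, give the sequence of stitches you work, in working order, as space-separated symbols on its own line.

Row 2: chart row 2, WS - tiled (columns 1-15): K P K P P P K K K P K P P P K; work from column 15 back to 1 with K<->P swapped.
Row 3: chart row 1, RS - tile across columns 1-15 and work as-is.

Rows as worked:
P K K K P K P P P K K K P K P
/ K K K P K O K / K K K P K O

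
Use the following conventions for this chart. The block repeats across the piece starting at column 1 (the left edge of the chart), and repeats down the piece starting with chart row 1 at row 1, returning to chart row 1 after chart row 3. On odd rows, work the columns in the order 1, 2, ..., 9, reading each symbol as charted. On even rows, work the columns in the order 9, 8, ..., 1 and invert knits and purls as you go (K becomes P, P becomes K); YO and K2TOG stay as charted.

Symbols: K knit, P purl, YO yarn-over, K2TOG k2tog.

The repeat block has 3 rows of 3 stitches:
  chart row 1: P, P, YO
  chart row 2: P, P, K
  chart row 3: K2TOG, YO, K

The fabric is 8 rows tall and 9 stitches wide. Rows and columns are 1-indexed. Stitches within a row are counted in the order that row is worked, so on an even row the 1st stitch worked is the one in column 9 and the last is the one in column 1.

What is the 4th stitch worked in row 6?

== STITCH ==
P

Derivation:
Row 6: (6-1) mod 3 = 2, so use chart row 3. Even row -> WS.
Chart row 3 tiled across columns 1-9: K2TOG YO K K2TOG YO K K2TOG YO K
Wrong side: read the tiled row from column 9 down to 1 and exchange K with P (leave YO, K2TOG).
Row 6 as worked: P YO K2TOG P YO K2TOG P YO K2TOG
Stitch 4 in working order -> P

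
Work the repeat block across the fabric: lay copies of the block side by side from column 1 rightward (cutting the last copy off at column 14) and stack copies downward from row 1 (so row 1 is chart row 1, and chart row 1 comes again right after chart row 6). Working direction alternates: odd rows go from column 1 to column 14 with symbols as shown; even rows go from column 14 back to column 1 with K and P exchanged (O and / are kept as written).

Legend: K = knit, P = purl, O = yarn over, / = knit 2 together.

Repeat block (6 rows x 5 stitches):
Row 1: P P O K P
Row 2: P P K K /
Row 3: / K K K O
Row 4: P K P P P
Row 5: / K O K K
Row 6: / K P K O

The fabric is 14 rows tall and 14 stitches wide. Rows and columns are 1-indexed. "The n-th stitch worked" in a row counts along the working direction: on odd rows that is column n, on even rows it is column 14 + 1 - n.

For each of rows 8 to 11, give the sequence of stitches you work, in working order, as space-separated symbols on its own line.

Row 8: chart row 2, WS - tiled (columns 1-14): P P K K / P P K K / P P K K; work from column 14 back to 1 with K<->P swapped.
Row 9: chart row 3, RS - tile across columns 1-14 and work as-is.
Row 10: chart row 4, WS - tiled (columns 1-14): P K P P P P K P P P P K P P; work from column 14 back to 1 with K<->P swapped.
Row 11: chart row 5, RS - tile across columns 1-14 and work as-is.

Result:
P P K K / P P K K / P P K K
/ K K K O / K K K O / K K K
K K P K K K K P K K K K P K
/ K O K K / K O K K / K O K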